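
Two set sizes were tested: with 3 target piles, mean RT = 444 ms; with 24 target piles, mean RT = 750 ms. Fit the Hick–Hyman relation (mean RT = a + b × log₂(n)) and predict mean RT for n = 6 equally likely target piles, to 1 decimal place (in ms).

546.0 ms

RT is linear in log₂ n, so two points fix the line:
  b = (750 − 444) / (log₂ 24 − log₂ 3) = 306 / (4.5850 − 1.5850) = 102.000 ms/bit
  a = 444 − 102.000 × 1.5850 = 282.334 ms
Then RT(6) = 282.334 + 102.000 × log₂ 6 = 282.334 + 102.000 × 2.5850 ≈ 546.000 ms.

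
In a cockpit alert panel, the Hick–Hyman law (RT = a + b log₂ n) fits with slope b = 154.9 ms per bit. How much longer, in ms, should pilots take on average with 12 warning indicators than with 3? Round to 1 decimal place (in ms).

309.8 ms

The intercept a cancels: ΔRT = b·(log₂ n₂ − log₂ n₁) = b·log₂(n₂/n₁).
log₂(12) − log₂(3) = log₂(12/3) = log₂(4) = 2.
ΔRT = 154.9 × 2.0000 = 309.800 ms.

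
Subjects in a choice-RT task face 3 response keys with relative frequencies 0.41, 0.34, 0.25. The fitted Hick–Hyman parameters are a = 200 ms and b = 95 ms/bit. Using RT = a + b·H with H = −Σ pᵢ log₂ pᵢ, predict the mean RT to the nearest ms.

H = 0.41·log₂(1/0.41) + 0.34·log₂(1/0.34) + 0.25·log₂(1/0.25) = 1.5566 bits.
RT = 200 + 95 × 1.5566 = 347.87 ms.

348 ms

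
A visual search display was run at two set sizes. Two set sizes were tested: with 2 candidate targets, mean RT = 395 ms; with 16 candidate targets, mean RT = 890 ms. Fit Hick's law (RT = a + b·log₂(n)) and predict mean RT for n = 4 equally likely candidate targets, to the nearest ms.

Solve the two-equation system in a and b:
  b = (890 − 395) / (log₂ 16 − log₂ 2) = 495 / (4 − 1) = 165 ms/bit
  a = 395 − 165 × 1 = 230 ms
Then RT(4) = 230 + 165 × log₂ 4 = 230 + 165 × 2 ≈ 560.000 ms.

560 ms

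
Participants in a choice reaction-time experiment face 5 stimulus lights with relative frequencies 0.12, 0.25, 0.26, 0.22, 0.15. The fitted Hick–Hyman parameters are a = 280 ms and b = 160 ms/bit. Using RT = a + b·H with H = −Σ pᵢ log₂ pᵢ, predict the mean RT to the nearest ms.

Entropy contributions −pᵢ log₂ pᵢ: 0.3671, 0.5000, 0.5053, 0.4806, 0.4105; sum H = 2.2635 bits.
RT = a + bH = 280 + 160·2.2635 = 642.16 ms.

642 ms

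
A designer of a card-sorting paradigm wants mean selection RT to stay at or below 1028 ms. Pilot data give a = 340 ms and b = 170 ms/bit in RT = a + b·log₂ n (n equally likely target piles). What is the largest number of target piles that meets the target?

170·log₂ n ≤ 1028 − 340 = 688, giving log₂ n ≤ 4.0471 and n ≤ 16.531. The largest whole number is 16.

16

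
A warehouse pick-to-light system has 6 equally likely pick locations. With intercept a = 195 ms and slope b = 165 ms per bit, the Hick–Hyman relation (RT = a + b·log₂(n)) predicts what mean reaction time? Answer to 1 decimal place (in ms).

621.5 ms

log₂(6) = 2.5850 bits, so RT = 195 + 165 × 2.5850 ≈ 621.519 ms.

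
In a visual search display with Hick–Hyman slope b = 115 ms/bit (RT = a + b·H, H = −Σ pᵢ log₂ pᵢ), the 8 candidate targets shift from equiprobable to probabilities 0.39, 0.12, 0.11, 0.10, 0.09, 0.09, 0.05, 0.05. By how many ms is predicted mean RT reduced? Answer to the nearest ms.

The RT saving is b·ΔH. Equiprobable H₀ = log₂(8) = 3.0000 bits; with the given probabilities H = 2.6368 bits.
b·(H₀ − H) = 115 × (3.0000 − 2.6368) = 41.76 ms.

42 ms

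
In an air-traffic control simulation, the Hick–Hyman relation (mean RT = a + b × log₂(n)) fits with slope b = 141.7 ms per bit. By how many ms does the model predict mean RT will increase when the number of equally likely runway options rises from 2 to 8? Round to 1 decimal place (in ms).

283.4 ms

ΔRT = (a + b log₂ n₂) − (a + b log₂ n₁) = b·(log₂ n₂ − log₂ n₁).
log₂(8) − log₂(2) = log₂(8/2) = log₂(4) = 2.
ΔRT = 141.7 × 2.0000 = 283.400 ms.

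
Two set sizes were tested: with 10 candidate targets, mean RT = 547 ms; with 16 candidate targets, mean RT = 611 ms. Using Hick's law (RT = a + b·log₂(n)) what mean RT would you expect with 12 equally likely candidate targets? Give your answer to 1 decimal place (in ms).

Solve the two-equation system in a and b:
  b = (611 − 547) / (log₂ 16 − log₂ 10) = 64 / (4 − 3.3219) = 94.385 ms/bit
  a = 547 − 94.385 × 3.3219 = 233.459 ms
Then RT(12) = 233.459 + 94.385 × log₂ 12 = 233.459 + 94.385 × 3.5850 ≈ 571.827 ms.

571.8 ms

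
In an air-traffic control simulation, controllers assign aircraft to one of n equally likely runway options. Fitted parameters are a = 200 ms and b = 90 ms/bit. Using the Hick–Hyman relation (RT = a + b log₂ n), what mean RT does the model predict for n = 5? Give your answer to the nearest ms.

409 ms

log₂(5) = 2.3219 bits, so RT = 200 + 90 × 2.3219 ≈ 408.974 ms.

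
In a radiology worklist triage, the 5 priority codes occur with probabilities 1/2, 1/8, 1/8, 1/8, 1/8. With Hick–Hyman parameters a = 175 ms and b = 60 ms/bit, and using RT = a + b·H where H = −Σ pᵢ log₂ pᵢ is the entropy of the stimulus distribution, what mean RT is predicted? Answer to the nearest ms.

Each term −pᵢ log₂ pᵢ: 0.5·1 + 0.125·3 + 0.125·3 + 0.125·3 + 0.125·3; summed, H = 2.000 bits.
Mean RT = a + bH = 175 + 60·2.000 = 295.00 ms.

295 ms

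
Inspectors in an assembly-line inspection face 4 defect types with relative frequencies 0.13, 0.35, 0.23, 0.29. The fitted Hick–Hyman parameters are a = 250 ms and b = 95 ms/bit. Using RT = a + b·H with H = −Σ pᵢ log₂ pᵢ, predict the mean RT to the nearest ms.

432 ms

H = 0.13·log₂(1/0.13) + 0.35·log₂(1/0.35) + 0.23·log₂(1/0.23) + 0.29·log₂(1/0.29) = 1.9183 bits.
RT = 250 + 95 × 1.9183 = 432.24 ms.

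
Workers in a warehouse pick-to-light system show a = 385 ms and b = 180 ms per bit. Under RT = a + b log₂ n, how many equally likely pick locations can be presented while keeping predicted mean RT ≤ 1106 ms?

16

Information budget: (1106 − 385)/180 = 4.0056 bits, so n ≤ 2^4.0056 = 16.062 → at most 16.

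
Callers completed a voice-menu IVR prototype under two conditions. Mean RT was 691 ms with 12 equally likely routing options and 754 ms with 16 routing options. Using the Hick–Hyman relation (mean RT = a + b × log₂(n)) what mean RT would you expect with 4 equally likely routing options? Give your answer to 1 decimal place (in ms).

With log₂ n on the abscissa the relation is linear; from the two conditions:
  b = (754 − 691) / (log₂ 16 − log₂ 12) = 63 / (4 − 3.5850) = 151.794 ms/bit
  a = 691 − 151.794 × 3.5850 = 146.826 ms
Then RT(4) = 146.826 + 151.794 × log₂ 4 = 146.826 + 151.794 × 2 ≈ 450.413 ms.

450.4 ms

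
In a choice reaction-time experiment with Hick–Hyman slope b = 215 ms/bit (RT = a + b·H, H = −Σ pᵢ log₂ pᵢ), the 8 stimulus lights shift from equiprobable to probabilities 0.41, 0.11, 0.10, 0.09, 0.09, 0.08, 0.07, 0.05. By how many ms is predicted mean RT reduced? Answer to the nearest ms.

The RT saving is b·ΔH. Equiprobable H₀ = log₂(8) = 3.0000 bits; with the given probabilities H = 2.6113 bits.
b·(H₀ − H) = 215 × (3.0000 − 2.6113) = 83.56 ms.

84 ms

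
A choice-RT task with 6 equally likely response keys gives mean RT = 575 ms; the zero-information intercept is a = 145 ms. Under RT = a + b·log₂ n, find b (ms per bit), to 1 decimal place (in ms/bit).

166.3 ms/bit

6 alternatives carry log₂ 6 = 2.5850 bits; the choice cost is 575 − 145 = 430 ms, so b = 430/2.5850 = 166.347 ms/bit.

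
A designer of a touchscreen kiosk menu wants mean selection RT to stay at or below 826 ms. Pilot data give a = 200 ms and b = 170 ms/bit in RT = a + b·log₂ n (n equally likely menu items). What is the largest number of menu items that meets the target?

170·log₂ n ≤ 826 − 200 = 626, giving log₂ n ≤ 3.6824 and n ≤ 12.838. The largest whole number is 12.

12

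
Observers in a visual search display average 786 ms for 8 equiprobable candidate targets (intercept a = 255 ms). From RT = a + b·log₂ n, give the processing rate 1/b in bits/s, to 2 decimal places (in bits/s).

Choice component = 786 − 255 = 531 ms over log₂(8) = 3 bits.
b = 531 / 3 = 177.000 ms/bit, so 1/b = 5.650 bits/s.

5.65 bits/s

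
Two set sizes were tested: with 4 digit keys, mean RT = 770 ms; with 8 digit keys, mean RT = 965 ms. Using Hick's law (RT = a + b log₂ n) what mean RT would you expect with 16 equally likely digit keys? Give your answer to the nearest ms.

1160 ms

Fit slope and intercept:
  b = (965 − 770) / (log₂ 8 − log₂ 4) = 195 / (3 − 2) = 195 ms/bit
  a = 770 − 195 × 2 = 380 ms
Then RT(16) = 380 + 195 × log₂ 16 = 380 + 195 × 4 ≈ 1160.000 ms.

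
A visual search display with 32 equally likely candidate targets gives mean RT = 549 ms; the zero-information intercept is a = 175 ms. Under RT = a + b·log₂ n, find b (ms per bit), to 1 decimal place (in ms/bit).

32 alternatives carry log₂ 32 = 5 bits; the choice cost is 549 − 175 = 374 ms, so b = 374/5 = 74.800 ms/bit.

74.8 ms/bit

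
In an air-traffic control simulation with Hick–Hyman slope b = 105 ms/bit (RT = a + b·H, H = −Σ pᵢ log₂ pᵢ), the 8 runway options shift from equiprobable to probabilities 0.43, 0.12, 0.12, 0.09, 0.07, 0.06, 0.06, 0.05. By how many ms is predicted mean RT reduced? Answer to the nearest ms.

48 ms

The RT saving is b·ΔH. Equiprobable H₀ = log₂(8) = 3.0000 bits; with the given probabilities H = 2.5421 bits.
b·(H₀ − H) = 105 × (3.0000 − 2.5421) = 48.08 ms.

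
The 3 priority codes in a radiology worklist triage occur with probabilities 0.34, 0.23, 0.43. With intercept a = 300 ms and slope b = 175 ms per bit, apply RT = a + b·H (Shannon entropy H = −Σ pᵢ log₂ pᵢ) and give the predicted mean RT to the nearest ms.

570 ms

H = 0.34·log₂(1/0.34) + 0.23·log₂(1/0.23) + 0.43·log₂(1/0.43) = 1.5404 bits.
RT = 300 + 175 × 1.5404 = 569.57 ms.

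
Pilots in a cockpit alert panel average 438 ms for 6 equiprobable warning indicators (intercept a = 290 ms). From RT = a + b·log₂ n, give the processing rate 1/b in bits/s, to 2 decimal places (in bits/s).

17.47 bits/s

b = (438 − 290)/log₂ 6 = 148/2.5850 = 57.254 ms per bit = 0.05725 s/bit; the reciprocal is 17.466 bits/s.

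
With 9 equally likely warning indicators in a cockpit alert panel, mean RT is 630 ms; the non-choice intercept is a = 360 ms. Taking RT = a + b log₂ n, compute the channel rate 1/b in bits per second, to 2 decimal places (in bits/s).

Choice component = 630 − 360 = 270 ms over log₂(9) = 3.1699 bits.
b = 270 / 3.1699 = 85.176 ms/bit, so 1/b = 11.740 bits/s.

11.74 bits/s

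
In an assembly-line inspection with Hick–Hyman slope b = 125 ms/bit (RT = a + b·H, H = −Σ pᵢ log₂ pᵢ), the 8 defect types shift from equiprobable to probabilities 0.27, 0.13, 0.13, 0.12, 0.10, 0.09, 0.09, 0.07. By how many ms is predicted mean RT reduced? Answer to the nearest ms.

The RT saving is b·ΔH. Equiprobable H₀ = log₂(8) = 3.0000 bits; with the given probabilities H = 2.8684 bits.
b·(H₀ − H) = 125 × (3.0000 − 2.8684) = 16.45 ms.

16 ms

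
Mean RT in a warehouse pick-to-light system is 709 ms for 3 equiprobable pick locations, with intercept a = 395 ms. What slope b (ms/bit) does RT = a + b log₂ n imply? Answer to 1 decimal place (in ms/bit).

log₂(3) = 1.5850 bits.
b = (RT − a)/log₂ n = (709 − 395) / 1.5850 = 198.112 ms/bit.

198.1 ms/bit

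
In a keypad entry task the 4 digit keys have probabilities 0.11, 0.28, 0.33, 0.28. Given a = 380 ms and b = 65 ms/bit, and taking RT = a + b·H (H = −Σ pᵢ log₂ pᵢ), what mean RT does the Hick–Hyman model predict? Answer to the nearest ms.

504 ms

Entropy contributions −pᵢ log₂ pᵢ: 0.3503, 0.5142, 0.5278, 0.5142; sum H = 1.9065 bits.
RT = a + bH = 380 + 65·1.9065 = 503.93 ms.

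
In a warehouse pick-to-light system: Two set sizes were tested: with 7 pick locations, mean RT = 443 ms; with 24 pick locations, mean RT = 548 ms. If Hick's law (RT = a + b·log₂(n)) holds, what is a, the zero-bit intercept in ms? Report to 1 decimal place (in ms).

277.2 ms

Slope: b = (548 − 443) / (log₂ 24 − log₂ 7) = 105/1.7776 = 59.068 ms/bit.
Intercept: a = 443 − 59.068·log₂(7) = 277.175 ms.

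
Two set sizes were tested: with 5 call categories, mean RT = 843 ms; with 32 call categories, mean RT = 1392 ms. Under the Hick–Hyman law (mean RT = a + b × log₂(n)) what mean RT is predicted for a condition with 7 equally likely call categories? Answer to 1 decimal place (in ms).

RT is linear in log₂ n, so two points fix the line:
  b = (1392 − 843) / (log₂ 32 − log₂ 5) = 549 / (5 − 2.3219) = 204.998 ms/bit
  a = 843 − 204.998 × 2.3219 = 367.009 ms
Then RT(7) = 367.009 + 204.998 × log₂ 7 = 367.009 + 204.998 × 2.8074 ≈ 942.512 ms.

942.5 ms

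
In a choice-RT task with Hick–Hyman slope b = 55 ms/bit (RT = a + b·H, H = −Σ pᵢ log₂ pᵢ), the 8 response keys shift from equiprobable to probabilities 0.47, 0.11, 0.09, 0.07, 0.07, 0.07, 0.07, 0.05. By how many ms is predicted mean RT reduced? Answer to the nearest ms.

Equiprobable entropy H₀ = log₂ 8 = 3.0000 bits.
Skewed entropy H = −Σ pᵢ log₂ pᵢ = 2.4652 bits.
ΔRT = b·(H₀ − H) = 55 × 0.5348 = 29.41 ms.

29 ms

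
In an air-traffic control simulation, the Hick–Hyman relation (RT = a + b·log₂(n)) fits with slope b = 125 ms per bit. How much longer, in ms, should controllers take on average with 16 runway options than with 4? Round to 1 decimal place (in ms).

The intercept a cancels: ΔRT = b·(log₂ n₂ − log₂ n₁) = b·log₂(n₂/n₁).
log₂(16) − log₂(4) = log₂(16/4) = log₂(4) = 2.
ΔRT = 125 × 2.0000 = 250.000 ms.

250.0 ms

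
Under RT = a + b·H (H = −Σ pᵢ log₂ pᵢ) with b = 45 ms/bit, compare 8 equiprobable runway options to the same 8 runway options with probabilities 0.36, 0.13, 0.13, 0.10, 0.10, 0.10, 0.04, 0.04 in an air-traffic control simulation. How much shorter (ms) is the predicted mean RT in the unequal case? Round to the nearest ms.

15 ms

The RT saving is b·ΔH. Equiprobable H₀ = log₂(8) = 3.0000 bits; with the given probabilities H = 2.6640 bits.
b·(H₀ − H) = 45 × (3.0000 − 2.6640) = 15.12 ms.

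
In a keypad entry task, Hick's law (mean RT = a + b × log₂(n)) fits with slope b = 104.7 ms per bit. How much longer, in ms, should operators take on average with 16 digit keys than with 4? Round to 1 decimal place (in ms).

ΔRT = (a + b log₂ n₂) − (a + b log₂ n₁) = b·(log₂ n₂ − log₂ n₁).
log₂(16) − log₂(4) = log₂(16/4) = log₂(4) = 2.
ΔRT = 104.7 × 2.0000 = 209.400 ms.

209.4 ms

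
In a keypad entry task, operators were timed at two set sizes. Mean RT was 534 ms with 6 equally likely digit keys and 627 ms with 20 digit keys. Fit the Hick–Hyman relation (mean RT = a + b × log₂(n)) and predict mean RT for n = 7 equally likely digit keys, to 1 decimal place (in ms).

With log₂ n on the abscissa the relation is linear; from the two conditions:
  b = (627 − 534) / (log₂ 20 − log₂ 6) = 93 / (4.3219 − 2.5850) = 53.542 ms/bit
  a = 534 − 53.542 × 2.5850 = 395.597 ms
Then RT(7) = 395.597 + 53.542 × log₂ 7 = 395.597 + 53.542 × 2.8074 ≈ 545.907 ms.

545.9 ms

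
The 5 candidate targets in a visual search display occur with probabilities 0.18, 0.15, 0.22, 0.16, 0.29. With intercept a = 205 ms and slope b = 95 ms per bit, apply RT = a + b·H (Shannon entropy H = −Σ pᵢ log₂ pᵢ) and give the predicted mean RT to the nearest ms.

421 ms

H = 0.18·log₂(1/0.18) + 0.15·log₂(1/0.15) + 0.22·log₂(1/0.22) + 0.16·log₂(1/0.16) + 0.29·log₂(1/0.29) = 2.2773 bits.
RT = 205 + 95 × 2.2773 = 421.35 ms.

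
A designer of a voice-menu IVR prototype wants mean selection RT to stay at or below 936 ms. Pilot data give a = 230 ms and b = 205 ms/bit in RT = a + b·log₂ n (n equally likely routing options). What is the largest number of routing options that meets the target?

Information budget: (936 − 230)/205 = 3.4439 bits, so n ≤ 2^3.4439 = 10.882 → at most 10.

10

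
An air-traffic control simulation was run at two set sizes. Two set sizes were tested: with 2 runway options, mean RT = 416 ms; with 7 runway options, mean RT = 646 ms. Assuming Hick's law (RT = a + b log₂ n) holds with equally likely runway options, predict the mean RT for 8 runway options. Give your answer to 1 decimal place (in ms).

670.5 ms

Solve the two-equation system in a and b:
  b = (646 − 416) / (log₂ 7 − log₂ 2) = 230 / (2.8074 − 1) = 127.258 ms/bit
  a = 416 − 127.258 × 1 = 288.742 ms
Then RT(8) = 288.742 + 127.258 × log₂ 8 = 288.742 + 127.258 × 3 ≈ 670.516 ms.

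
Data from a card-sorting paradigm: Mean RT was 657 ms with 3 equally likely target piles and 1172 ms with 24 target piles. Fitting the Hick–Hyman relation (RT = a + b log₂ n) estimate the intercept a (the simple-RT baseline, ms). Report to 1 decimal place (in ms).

384.9 ms

The slope on a log₂ axis is (1172 − 657) / (4.5850 − 1.5850) = 171.667 ms/bit.
Intercept: a = 657 − 171.667·log₂(3) = 384.915 ms.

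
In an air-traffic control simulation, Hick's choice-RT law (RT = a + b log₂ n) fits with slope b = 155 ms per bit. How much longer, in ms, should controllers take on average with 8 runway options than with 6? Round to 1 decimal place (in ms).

ΔRT = (a + b log₂ n₂) − (a + b log₂ n₁) = b·(log₂ n₂ − log₂ n₁).
log₂(8) − log₂(6) = 3 − 2.5850 = 0.4150.
ΔRT = 155 × 0.4150 = 64.331 ms.

64.3 ms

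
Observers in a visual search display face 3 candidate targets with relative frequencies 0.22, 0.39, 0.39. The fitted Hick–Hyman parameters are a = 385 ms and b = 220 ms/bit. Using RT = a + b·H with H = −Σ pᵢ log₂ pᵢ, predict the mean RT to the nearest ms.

Entropy contributions −pᵢ log₂ pᵢ: 0.4806, 0.5298, 0.5298; sum H = 1.5402 bits.
RT = a + bH = 385 + 220·1.5402 = 723.84 ms.

724 ms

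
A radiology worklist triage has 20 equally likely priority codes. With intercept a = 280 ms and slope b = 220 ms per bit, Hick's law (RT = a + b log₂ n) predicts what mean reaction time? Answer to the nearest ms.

1231 ms

log₂(20) = 4.3219 bits, so RT = 280 + 220 × 4.3219 ≈ 1230.824 ms.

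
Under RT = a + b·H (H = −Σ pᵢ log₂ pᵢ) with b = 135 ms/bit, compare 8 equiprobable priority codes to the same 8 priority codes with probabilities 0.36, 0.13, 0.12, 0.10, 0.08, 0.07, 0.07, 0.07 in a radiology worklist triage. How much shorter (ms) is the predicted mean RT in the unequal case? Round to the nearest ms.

39 ms

The RT saving is b·ΔH. Equiprobable H₀ = log₂(8) = 3.0000 bits; with the given probabilities H = 2.7097 bits.
b·(H₀ − H) = 135 × (3.0000 − 2.7097) = 39.19 ms.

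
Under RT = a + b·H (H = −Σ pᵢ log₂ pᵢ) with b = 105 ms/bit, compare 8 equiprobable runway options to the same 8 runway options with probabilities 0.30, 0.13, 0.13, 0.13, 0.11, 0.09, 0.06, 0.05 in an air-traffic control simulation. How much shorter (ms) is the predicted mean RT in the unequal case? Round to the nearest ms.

The RT saving is b·ΔH. Equiprobable H₀ = log₂(8) = 3.0000 bits; with the given probabilities H = 2.7916 bits.
b·(H₀ − H) = 105 × (3.0000 − 2.7916) = 21.88 ms.

22 ms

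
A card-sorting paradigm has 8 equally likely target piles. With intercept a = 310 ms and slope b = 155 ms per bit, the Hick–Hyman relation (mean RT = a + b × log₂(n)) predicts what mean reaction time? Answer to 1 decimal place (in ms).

log₂(8) = 3 bits, so RT = 310 + 155 × 3 ≈ 775.000 ms.

775.0 ms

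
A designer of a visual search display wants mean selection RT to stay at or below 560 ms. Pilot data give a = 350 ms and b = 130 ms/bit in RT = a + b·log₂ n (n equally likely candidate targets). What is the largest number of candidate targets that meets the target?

130·log₂ n ≤ 560 − 350 = 210, giving log₂ n ≤ 1.6154 and n ≤ 3.064. The largest whole number is 3.

3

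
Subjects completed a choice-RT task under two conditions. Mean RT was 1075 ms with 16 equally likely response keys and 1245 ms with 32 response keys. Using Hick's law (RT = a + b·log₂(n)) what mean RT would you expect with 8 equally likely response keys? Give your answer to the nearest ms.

905 ms

With log₂ n on the abscissa the relation is linear; from the two conditions:
  b = (1245 − 1075) / (log₂ 32 − log₂ 16) = 170 / (5 − 4) = 170 ms/bit
  a = 1075 − 170 × 4 = 395 ms
Then RT(8) = 395 + 170 × log₂ 8 = 395 + 170 × 3 ≈ 905.000 ms.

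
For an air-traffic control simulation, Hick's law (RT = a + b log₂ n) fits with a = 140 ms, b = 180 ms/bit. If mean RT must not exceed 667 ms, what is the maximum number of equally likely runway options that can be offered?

7

Information budget: (667 − 140)/180 = 2.9278 bits, so n ≤ 2^2.9278 = 7.609 → at most 7.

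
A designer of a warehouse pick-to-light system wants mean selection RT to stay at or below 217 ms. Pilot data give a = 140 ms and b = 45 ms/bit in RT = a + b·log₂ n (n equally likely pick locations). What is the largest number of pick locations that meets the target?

45·log₂ n ≤ 217 − 140 = 77, giving log₂ n ≤ 1.7111 and n ≤ 3.274. The largest whole number is 3.

3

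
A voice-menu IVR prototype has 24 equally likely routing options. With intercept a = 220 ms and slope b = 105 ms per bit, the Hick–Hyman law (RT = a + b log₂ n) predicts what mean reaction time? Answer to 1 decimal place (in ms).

701.4 ms

log₂(24) = 4.5850 bits, so RT = 220 + 105 × 4.5850 ≈ 701.421 ms.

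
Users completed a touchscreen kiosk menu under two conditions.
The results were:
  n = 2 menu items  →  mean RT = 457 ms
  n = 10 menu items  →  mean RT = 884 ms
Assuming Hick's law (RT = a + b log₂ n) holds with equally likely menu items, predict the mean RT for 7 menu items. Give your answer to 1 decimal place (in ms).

With log₂ n on the abscissa the relation is linear; from the two conditions:
  b = (884 − 457) / (log₂ 10 − log₂ 2) = 427 / (3.3219 − 1) = 183.899 ms/bit
  a = 457 − 183.899 × 1 = 273.101 ms
Then RT(7) = 273.101 + 183.899 × log₂ 7 = 273.101 + 183.899 × 2.8074 ≈ 789.371 ms.

789.4 ms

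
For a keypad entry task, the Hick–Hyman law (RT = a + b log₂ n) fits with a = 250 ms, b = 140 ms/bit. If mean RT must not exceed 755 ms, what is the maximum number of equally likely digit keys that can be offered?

12

Information budget: (755 − 250)/140 = 3.6071 bits, so n ≤ 2^3.6071 = 12.186 → at most 12.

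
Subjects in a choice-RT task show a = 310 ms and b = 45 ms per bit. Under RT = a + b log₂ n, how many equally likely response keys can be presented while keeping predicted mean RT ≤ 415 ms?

5

Set 310 + 45·log₂ n ≤ 415 → log₂ n ≤ (415 − 310)/45 = 2.3333.
So n ≤ 2^2.3333 = 5.040; the largest integer n is 5.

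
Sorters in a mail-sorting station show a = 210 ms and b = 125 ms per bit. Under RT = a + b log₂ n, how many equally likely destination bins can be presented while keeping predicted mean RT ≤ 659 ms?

12

Set 210 + 125·log₂ n ≤ 659 → log₂ n ≤ (659 − 210)/125 = 3.5920.
So n ≤ 2^3.5920 = 12.059; the largest integer n is 12.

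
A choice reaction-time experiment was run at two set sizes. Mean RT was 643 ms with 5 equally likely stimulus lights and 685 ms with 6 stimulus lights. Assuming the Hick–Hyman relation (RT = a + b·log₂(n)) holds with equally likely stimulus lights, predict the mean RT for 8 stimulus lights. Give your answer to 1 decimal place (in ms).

751.3 ms

Fit slope and intercept:
  b = (685 − 643) / (log₂ 6 − log₂ 5) = 42 / (2.5850 − 2.3219) = 159.675 ms/bit
  a = 643 − 159.675 × 2.3219 = 272.246 ms
Then RT(8) = 272.246 + 159.675 × log₂ 8 = 272.246 + 159.675 × 3 ≈ 751.271 ms.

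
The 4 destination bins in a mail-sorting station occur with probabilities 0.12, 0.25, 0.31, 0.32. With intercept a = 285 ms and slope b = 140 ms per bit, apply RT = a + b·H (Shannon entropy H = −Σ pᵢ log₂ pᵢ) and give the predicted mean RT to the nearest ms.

Entropy contributions −pᵢ log₂ pᵢ: 0.3671, 0.5000, 0.5238, 0.5260; sum H = 1.9169 bits.
RT = a + bH = 285 + 140·1.9169 = 553.37 ms.

553 ms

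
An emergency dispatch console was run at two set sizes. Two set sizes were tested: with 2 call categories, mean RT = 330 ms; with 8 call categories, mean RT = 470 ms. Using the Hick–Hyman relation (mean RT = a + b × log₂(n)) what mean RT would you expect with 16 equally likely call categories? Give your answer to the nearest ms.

540 ms

RT is linear in log₂ n, so two points fix the line:
  b = (470 − 330) / (log₂ 8 − log₂ 2) = 140 / (3 − 1) = 70 ms/bit
  a = 330 − 70 × 1 = 260 ms
Then RT(16) = 260 + 70 × log₂ 16 = 260 + 70 × 4 ≈ 540.000 ms.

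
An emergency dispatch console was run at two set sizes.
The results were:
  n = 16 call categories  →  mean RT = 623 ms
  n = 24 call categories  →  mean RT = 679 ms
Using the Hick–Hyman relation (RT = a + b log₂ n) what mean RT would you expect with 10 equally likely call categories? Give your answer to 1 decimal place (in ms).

558.1 ms

Fit slope and intercept:
  b = (679 − 623) / (log₂ 24 − log₂ 16) = 56 / (4.5850 − 4) = 95.733 ms/bit
  a = 623 − 95.733 × 4 = 240.069 ms
Then RT(10) = 240.069 + 95.733 × log₂ 10 = 240.069 + 95.733 × 3.3219 ≈ 558.086 ms.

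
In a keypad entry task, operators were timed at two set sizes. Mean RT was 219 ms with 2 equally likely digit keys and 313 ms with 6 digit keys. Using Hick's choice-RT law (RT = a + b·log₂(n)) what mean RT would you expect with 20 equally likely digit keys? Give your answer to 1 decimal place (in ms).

Solve the two-equation system in a and b:
  b = (313 − 219) / (log₂ 6 − log₂ 2) = 94 / (2.5850 − 1) = 59.307 ms/bit
  a = 219 − 59.307 × 1 = 159.693 ms
Then RT(20) = 159.693 + 59.307 × log₂ 20 = 159.693 + 59.307 × 4.3219 ≈ 416.015 ms.

416.0 ms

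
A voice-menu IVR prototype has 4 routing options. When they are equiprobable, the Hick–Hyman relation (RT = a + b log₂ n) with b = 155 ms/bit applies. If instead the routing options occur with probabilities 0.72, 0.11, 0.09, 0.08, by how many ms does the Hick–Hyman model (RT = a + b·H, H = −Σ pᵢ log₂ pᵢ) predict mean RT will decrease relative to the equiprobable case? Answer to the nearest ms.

109 ms

The RT saving is b·ΔH. Equiprobable H₀ = log₂(4) = 2.0000 bits; with the given probabilities H = 1.2957 bits.
b·(H₀ − H) = 155 × (2.0000 − 1.2957) = 109.17 ms.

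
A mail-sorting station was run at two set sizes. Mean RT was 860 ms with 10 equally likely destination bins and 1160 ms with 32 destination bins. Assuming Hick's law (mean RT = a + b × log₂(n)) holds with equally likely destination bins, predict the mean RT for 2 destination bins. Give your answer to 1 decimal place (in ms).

444.9 ms

Fit slope and intercept:
  b = (1160 − 860) / (log₂ 32 − log₂ 10) = 300 / (5 − 3.3219) = 178.777 ms/bit
  a = 860 − 178.777 × 3.3219 = 266.117 ms
Then RT(2) = 266.117 + 178.777 × log₂ 2 = 266.117 + 178.777 × 1 ≈ 444.894 ms.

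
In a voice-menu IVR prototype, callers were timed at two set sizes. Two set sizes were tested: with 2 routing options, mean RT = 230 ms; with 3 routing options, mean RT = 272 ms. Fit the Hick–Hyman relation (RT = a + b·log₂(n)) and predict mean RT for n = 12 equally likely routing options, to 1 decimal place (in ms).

415.6 ms

Solve the two-equation system in a and b:
  b = (272 − 230) / (log₂ 3 − log₂ 2) = 42 / (1.5850 − 1) = 71.799 ms/bit
  a = 230 − 71.799 × 1 = 158.201 ms
Then RT(12) = 158.201 + 71.799 × log₂ 12 = 158.201 + 71.799 × 3.5850 ≈ 415.599 ms.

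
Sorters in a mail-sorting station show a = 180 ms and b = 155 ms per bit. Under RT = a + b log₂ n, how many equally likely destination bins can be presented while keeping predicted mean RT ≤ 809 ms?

Set 180 + 155·log₂ n ≤ 809 → log₂ n ≤ (809 − 180)/155 = 4.0581.
So n ≤ 2^4.0581 = 16.657; the largest integer n is 16.

16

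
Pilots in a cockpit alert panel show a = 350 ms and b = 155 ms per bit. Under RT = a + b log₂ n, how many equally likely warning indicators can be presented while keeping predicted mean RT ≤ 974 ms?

Set 350 + 155·log₂ n ≤ 974 → log₂ n ≤ (974 − 350)/155 = 4.0258.
So n ≤ 2^4.0258 = 16.289; the largest integer n is 16.

16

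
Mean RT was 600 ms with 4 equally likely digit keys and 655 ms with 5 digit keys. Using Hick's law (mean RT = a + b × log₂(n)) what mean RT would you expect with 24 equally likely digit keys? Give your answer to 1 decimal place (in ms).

1041.6 ms

RT is linear in log₂ n, so two points fix the line:
  b = (655 − 600) / (log₂ 5 − log₂ 4) = 55 / (2.3219 − 2) = 170.846 ms/bit
  a = 600 − 170.846 × 2 = 258.309 ms
Then RT(24) = 258.309 + 170.846 × log₂ 24 = 258.309 + 170.846 × 4.5850 ≈ 1041.629 ms.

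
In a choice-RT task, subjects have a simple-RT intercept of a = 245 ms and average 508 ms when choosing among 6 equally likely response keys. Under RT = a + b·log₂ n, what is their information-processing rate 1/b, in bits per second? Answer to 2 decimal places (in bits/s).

9.83 bits/s

Choice component = 508 − 245 = 263 ms over log₂(6) = 2.5850 bits.
b = 263 / 2.5850 = 101.742 ms/bit, so 1/b = 9.829 bits/s.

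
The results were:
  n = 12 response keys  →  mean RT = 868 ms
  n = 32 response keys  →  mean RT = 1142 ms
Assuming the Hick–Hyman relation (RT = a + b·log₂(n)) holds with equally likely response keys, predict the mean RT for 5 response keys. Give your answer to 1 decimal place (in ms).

With log₂ n on the abscissa the relation is linear; from the two conditions:
  b = (1142 − 868) / (log₂ 32 − log₂ 12) = 274 / (5 − 3.5850) = 193.634 ms/bit
  a = 868 − 193.634 × 3.5850 = 173.828 ms
Then RT(5) = 173.828 + 193.634 × log₂ 5 = 173.828 + 193.634 × 2.3219 ≈ 623.433 ms.

623.4 ms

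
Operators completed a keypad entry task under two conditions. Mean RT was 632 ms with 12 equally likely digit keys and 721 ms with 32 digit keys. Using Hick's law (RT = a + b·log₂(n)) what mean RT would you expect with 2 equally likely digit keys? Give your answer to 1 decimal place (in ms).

469.4 ms

Fit slope and intercept:
  b = (721 − 632) / (log₂ 32 − log₂ 12) = 89 / (5 − 3.5850) = 62.896 ms/bit
  a = 632 − 62.896 × 3.5850 = 406.521 ms
Then RT(2) = 406.521 + 62.896 × log₂ 2 = 406.521 + 62.896 × 1 ≈ 469.417 ms.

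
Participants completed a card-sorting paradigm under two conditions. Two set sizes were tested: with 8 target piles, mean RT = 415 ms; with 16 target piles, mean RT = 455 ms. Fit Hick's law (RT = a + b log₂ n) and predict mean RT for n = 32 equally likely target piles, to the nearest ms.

Fit slope and intercept:
  b = (455 − 415) / (log₂ 16 − log₂ 8) = 40 / (4 − 3) = 40 ms/bit
  a = 415 − 40 × 3 = 295 ms
Then RT(32) = 295 + 40 × log₂ 32 = 295 + 40 × 5 ≈ 495.000 ms.

495 ms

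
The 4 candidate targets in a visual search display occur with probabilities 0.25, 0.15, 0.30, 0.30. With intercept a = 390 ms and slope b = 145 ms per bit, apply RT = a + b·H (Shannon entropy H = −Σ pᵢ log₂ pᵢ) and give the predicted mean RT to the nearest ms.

H = 0.25·log₂(1/0.25) + 0.15·log₂(1/0.15) + 0.30·log₂(1/0.30) + 0.30·log₂(1/0.30) = 1.9527 bits.
RT = 390 + 145 × 1.9527 = 673.15 ms.

673 ms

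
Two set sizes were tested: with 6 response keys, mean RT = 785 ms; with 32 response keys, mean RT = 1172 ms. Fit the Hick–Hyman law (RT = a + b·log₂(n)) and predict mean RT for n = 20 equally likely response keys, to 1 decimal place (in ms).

1063.3 ms

Solve the two-equation system in a and b:
  b = (1172 − 785) / (log₂ 32 − log₂ 6) = 387 / (5 − 2.5850) = 160.246 ms/bit
  a = 785 − 160.246 × 2.5850 = 370.770 ms
Then RT(20) = 370.770 + 160.246 × log₂ 20 = 370.770 + 160.246 × 4.3219 ≈ 1063.342 ms.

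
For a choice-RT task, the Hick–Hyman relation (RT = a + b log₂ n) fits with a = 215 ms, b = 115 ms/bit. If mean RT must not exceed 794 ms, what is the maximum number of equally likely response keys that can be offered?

32

Information budget: (794 − 215)/115 = 5.0348 bits, so n ≤ 2^5.0348 = 32.781 → at most 32.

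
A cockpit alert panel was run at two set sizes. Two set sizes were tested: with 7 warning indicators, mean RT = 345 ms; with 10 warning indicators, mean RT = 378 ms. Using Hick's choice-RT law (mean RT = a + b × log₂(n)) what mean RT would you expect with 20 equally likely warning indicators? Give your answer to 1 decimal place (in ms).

442.1 ms

RT is linear in log₂ n, so two points fix the line:
  b = (378 − 345) / (log₂ 10 − log₂ 7) = 33 / (3.3219 − 2.8074) = 64.131 ms/bit
  a = 345 − 64.131 × 2.8074 = 164.962 ms
Then RT(20) = 164.962 + 64.131 × log₂ 20 = 164.962 + 64.131 × 4.3219 ≈ 442.131 ms.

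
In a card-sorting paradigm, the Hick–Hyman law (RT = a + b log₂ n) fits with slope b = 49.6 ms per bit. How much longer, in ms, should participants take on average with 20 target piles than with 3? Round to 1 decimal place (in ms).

ΔRT = (a + b log₂ n₂) − (a + b log₂ n₁) = b·(log₂ n₂ − log₂ n₁).
log₂(20) − log₂(3) = 4.3219 − 1.5850 = 2.7370.
ΔRT = 49.6 × 2.7370 = 135.753 ms.

135.8 ms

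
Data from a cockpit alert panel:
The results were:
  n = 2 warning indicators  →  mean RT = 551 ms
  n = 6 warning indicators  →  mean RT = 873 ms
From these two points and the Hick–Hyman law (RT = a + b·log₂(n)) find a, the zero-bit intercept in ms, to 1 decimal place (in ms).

The slope on a log₂ axis is (873 − 551) / (2.5850 − 1) = 203.159 ms/bit.
Intercept: a = 551 − 203.159·log₂(2) = 347.841 ms.

347.8 ms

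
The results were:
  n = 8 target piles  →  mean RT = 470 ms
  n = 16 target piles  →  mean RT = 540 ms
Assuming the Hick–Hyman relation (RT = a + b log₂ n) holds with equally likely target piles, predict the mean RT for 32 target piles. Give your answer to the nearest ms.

610 ms

Solve the two-equation system in a and b:
  b = (540 − 470) / (log₂ 16 − log₂ 8) = 70 / (4 − 3) = 70 ms/bit
  a = 470 − 70 × 3 = 260 ms
Then RT(32) = 260 + 70 × log₂ 32 = 260 + 70 × 5 ≈ 610.000 ms.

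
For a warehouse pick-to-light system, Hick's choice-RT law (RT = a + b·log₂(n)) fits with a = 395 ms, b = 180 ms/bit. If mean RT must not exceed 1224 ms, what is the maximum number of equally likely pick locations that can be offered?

24

Information budget: (1224 − 395)/180 = 4.6056 bits, so n ≤ 2^4.6056 = 24.345 → at most 24.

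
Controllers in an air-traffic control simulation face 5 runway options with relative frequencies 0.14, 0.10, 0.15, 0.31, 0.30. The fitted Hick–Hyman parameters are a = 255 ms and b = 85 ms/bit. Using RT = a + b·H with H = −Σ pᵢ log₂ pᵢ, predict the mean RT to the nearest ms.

441 ms

H = 0.14·log₂(1/0.14) + 0.10·log₂(1/0.10) + 0.15·log₂(1/0.15) + 0.31·log₂(1/0.31) + 0.30·log₂(1/0.30) = 2.1847 bits.
RT = 255 + 85 × 2.1847 = 440.70 ms.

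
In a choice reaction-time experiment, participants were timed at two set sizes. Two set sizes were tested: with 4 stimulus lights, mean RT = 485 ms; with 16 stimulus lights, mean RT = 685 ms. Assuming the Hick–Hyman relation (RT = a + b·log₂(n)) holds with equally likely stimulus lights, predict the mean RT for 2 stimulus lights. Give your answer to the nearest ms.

Fit slope and intercept:
  b = (685 − 485) / (log₂ 16 − log₂ 4) = 200 / (4 − 2) = 100 ms/bit
  a = 485 − 100 × 2 = 285 ms
Then RT(2) = 285 + 100 × log₂ 2 = 285 + 100 × 1 ≈ 385.000 ms.

385 ms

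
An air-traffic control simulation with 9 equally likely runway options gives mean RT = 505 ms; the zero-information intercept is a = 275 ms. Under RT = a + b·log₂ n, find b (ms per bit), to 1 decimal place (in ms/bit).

9 alternatives carry log₂ 9 = 3.1699 bits; the choice cost is 505 − 275 = 230 ms, so b = 230/3.1699 = 72.557 ms/bit.

72.6 ms/bit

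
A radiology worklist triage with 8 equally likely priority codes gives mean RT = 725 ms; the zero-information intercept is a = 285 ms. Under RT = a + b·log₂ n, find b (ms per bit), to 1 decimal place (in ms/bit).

8 alternatives carry log₂ 8 = 3 bits; the choice cost is 725 − 285 = 440 ms, so b = 440/3 = 146.667 ms/bit.

146.7 ms/bit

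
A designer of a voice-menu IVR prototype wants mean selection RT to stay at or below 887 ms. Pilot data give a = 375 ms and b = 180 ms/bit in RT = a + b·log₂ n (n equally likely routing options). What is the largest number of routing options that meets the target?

180·log₂ n ≤ 887 − 375 = 512, giving log₂ n ≤ 2.8444 and n ≤ 7.182. The largest whole number is 7.

7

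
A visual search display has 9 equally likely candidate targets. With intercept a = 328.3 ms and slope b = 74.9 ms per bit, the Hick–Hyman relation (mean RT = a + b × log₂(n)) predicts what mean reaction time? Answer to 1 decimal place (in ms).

565.7 ms

log₂(9) = 3.1699 bits, so RT = 328.3 + 74.9 × 3.1699 ≈ 565.727 ms.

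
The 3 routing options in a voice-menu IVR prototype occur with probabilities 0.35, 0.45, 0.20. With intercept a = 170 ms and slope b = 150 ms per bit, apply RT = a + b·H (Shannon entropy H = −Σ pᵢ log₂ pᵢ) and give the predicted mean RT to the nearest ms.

H = 0.35·log₂(1/0.35) + 0.45·log₂(1/0.45) + 0.20·log₂(1/0.20) = 1.5129 bits.
RT = 170 + 150 × 1.5129 = 396.93 ms.

397 ms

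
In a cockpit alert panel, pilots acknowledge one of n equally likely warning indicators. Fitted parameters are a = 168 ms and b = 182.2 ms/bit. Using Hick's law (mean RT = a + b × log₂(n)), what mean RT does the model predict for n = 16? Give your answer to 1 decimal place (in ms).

log₂(16) = 4 bits, so RT = 168 + 182.2 × 4 ≈ 896.800 ms.

896.8 ms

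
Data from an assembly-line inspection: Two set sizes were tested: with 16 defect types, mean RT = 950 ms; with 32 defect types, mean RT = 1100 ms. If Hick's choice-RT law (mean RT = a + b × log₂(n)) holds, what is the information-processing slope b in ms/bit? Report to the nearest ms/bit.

150 ms/bit

The slope on a log₂ axis is (1100 − 950) / (5 − 4) = 150 ms/bit.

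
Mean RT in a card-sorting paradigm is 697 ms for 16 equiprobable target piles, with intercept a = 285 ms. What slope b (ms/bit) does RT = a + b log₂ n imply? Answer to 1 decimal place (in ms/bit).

log₂(16) = 4 bits.
b = (RT − a)/log₂ n = (697 − 285) / 4 = 103.000 ms/bit.

103.0 ms/bit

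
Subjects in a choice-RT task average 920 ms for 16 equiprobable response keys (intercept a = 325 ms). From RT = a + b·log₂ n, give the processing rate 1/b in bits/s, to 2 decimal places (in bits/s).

b = (920 − 325)/log₂ 16 = 595/4 = 148.750 ms per bit = 0.14875 s/bit; the reciprocal is 6.723 bits/s.

6.72 bits/s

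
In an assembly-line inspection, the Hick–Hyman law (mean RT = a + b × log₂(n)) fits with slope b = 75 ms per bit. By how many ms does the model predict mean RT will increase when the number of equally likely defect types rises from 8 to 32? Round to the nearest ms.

ΔRT = (a + b log₂ n₂) − (a + b log₂ n₁) = b·(log₂ n₂ − log₂ n₁).
log₂(32) − log₂(8) = log₂(32/8) = log₂(4) = 2.
ΔRT = 75 × 2.0000 = 150.000 ms.

150 ms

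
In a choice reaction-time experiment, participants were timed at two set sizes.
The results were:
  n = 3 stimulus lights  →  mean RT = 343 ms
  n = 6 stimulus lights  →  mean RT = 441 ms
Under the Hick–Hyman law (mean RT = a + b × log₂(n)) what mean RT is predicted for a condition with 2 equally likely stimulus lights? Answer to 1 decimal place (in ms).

Solve the two-equation system in a and b:
  b = (441 − 343) / (log₂ 6 − log₂ 3) = 98 / (2.5850 − 1.5850) = 98.000 ms/bit
  a = 343 − 98.000 × 1.5850 = 187.674 ms
Then RT(2) = 187.674 + 98.000 × log₂ 2 = 187.674 + 98.000 × 1 ≈ 285.674 ms.

285.7 ms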